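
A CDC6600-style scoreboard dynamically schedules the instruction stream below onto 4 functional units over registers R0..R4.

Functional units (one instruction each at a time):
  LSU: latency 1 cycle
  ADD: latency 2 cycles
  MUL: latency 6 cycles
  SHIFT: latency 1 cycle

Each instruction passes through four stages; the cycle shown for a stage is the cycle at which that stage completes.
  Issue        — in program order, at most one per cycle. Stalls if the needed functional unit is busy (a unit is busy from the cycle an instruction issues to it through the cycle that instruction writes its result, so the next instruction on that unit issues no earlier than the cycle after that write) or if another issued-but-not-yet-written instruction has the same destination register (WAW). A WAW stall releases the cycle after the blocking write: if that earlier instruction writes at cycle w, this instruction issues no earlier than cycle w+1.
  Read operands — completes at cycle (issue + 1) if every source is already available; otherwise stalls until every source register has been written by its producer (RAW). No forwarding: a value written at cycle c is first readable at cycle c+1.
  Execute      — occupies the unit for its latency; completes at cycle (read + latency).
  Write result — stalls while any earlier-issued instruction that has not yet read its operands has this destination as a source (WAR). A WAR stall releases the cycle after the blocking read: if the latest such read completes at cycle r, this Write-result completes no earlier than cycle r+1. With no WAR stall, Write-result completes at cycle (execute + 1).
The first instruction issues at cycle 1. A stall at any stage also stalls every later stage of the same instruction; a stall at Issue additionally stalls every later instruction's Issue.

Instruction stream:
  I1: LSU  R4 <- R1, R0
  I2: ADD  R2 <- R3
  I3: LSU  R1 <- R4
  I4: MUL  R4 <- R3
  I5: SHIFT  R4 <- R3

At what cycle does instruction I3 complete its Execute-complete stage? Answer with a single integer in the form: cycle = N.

I1  is:1  ro:2  ex:3  wr:4
I2  is:2  ro:3  ex:5  wr:6
I3  is:5  ro:6  ex:7  wr:8  — struct: LSU busy until I1 writes@4
I4  is:6  ro:7  ex:13  wr:14
I5  is:15  ro:16  ex:17  wr:18  — WAW R4: wait I4 write@14

cycle = 7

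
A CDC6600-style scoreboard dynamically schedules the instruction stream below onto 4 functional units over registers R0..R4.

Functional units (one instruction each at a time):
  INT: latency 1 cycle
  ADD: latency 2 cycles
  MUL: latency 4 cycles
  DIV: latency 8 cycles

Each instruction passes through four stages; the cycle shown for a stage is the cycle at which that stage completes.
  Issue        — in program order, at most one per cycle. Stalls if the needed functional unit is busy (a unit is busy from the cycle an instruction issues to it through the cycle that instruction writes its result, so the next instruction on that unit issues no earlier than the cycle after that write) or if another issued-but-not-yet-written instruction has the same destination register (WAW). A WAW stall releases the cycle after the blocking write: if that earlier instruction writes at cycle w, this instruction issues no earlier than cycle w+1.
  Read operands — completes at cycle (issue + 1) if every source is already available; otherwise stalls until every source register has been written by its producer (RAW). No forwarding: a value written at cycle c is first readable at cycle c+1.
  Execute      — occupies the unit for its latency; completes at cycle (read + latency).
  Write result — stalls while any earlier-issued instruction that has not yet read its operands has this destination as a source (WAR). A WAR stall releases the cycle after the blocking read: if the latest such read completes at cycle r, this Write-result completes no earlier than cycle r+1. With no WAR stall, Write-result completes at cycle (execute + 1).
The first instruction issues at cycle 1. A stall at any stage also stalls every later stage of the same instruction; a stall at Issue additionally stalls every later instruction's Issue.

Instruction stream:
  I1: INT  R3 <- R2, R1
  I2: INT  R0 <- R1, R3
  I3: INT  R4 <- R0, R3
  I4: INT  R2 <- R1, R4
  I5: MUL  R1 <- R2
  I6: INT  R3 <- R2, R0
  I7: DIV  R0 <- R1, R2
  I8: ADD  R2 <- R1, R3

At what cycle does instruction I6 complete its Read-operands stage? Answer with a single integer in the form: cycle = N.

1) issue 1, read 2, done 3, write 4
2) issue 5, read 6, done 7, write 8  <struct: INT busy until I1 writes@4>
3) issue 9, read 10, done 11, write 12  <struct: INT busy until I2 writes@8>
4) issue 13, read 14, done 15, write 16  <struct: INT busy until I3 writes@12>
5) issue 14, read 17, done 21, write 22  <RAW R2: wait I4 write@16>
6) issue 17, read 18, done 19, write 20  <struct: INT busy until I4 writes@16>
7) issue 18, read 23, done 31, write 32  <RAW R1: wait I5 write@22>
8) issue 19, read 23, done 25, write 26  <RAW R1: wait I5 write@22>

cycle = 18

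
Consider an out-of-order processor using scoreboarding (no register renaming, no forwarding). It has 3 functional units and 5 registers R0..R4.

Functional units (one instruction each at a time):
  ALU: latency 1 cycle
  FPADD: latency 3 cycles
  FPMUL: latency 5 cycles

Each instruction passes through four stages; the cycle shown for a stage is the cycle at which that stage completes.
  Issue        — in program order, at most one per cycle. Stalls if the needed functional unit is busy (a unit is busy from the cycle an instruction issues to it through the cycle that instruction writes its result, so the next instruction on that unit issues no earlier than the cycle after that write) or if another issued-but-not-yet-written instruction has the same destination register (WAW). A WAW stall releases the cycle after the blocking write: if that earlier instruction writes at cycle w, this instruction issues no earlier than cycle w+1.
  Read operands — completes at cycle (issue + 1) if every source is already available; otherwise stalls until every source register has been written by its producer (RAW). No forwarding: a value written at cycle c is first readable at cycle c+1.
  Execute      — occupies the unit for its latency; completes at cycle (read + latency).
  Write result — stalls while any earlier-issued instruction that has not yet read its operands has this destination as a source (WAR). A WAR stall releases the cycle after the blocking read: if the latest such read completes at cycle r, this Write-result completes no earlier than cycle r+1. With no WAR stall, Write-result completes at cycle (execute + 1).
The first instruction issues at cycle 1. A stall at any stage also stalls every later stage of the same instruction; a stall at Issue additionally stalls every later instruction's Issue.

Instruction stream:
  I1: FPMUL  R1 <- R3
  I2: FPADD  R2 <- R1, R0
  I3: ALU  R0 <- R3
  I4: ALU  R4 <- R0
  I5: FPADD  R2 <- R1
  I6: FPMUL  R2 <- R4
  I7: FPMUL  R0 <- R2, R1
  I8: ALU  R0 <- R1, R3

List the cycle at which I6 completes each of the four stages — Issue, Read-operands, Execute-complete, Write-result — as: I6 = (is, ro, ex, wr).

I6 = (20, 21, 26, 27)

I1: IS=1 RO=2 EX=7 WR=8
I2: IS=2 RO=9 EX=12 WR=13  [RAW R1: wait I1 write@8]
I3: IS=3 RO=4 EX=5 WR=10  [WAR R0: wait I2 read@9]
I4: IS=11 RO=12 EX=13 WR=14  [struct: ALU busy until I3 writes@10]
I5: IS=14 RO=15 EX=18 WR=19  [struct: FPADD busy until I2 writes@13]
I6: IS=20 RO=21 EX=26 WR=27  [WAW R2: wait I5 write@19]
I7: IS=28 RO=29 EX=34 WR=35  [struct: FPMUL busy until I6 writes@27]
I8: IS=36 RO=37 EX=38 WR=39  [WAW R0: wait I7 write@35]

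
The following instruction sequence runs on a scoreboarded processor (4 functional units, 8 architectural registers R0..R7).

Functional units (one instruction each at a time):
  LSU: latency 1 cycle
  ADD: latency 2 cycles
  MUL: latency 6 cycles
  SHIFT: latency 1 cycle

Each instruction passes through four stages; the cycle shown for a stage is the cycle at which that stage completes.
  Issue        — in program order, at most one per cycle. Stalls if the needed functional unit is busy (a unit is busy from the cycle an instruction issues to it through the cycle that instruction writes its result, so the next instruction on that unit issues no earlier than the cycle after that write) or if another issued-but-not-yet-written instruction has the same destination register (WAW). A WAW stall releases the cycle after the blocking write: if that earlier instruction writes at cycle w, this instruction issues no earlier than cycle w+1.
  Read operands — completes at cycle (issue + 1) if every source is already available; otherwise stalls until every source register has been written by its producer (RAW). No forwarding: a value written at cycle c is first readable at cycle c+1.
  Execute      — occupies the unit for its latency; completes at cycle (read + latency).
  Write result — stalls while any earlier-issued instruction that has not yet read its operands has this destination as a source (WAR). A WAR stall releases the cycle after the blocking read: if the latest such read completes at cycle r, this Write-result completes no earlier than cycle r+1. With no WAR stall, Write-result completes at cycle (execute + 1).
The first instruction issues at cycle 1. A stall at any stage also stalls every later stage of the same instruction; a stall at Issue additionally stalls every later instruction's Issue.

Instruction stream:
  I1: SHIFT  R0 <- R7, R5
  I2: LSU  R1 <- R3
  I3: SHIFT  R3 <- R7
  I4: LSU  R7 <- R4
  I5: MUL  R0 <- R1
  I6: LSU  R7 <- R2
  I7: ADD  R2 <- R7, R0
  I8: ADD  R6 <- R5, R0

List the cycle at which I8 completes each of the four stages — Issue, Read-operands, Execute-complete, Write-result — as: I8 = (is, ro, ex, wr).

I8 = (20, 21, 23, 24)

[I1] 1/2/3/4
[I2] 2/3/4/5
[I3] 5/6/7/8  (struct: SHIFT busy until I1 writes@4)
[I4] 6/7/8/9
[I5] 7/8/14/15
[I6] 10/11/12/13  (struct: LSU busy until I4 writes@9)
[I7] 11/16/18/19  (RAW R0: wait I5 write@15)
[I8] 20/21/23/24  (struct: ADD busy until I7 writes@19)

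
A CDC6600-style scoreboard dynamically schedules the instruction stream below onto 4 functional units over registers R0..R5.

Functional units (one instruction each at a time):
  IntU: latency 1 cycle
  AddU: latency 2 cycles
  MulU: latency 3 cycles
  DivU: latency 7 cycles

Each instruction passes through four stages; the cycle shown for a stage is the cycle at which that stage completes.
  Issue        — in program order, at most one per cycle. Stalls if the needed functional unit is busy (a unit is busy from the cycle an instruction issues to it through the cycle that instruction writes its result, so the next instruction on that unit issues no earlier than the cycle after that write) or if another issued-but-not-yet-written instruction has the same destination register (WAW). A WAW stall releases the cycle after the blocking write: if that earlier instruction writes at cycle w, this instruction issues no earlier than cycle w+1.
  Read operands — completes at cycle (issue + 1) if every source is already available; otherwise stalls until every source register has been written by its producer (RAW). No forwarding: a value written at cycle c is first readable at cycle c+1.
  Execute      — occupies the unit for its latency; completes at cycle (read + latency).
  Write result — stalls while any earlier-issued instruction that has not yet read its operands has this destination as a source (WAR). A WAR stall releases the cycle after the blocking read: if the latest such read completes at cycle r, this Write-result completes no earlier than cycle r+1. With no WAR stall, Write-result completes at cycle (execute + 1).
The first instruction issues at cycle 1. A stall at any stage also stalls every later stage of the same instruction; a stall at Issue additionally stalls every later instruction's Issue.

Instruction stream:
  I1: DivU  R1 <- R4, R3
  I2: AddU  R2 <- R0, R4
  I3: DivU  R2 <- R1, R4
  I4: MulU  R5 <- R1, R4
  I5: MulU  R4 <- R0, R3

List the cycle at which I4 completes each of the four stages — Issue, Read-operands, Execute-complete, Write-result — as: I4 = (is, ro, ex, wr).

cycle 1: I1→DivU
cycle 2: I1 RO | I2→AddU
cycle 3: I2 RO
cycle 5: I2 EX
cycle 6: I2 WR R2
cycle 9: I1 EX
cycle 10: I1 WR R1
cycle 11: I3→DivU
cycle 12: I3 RO | I4→MulU
cycle 13: I4 RO
cycle 16: I4 EX
cycle 17: I4 WR R5
cycle 18: I5→MulU
cycle 19: I3 EX | I5 RO
cycle 20: I3 WR R2
cycle 22: I5 EX
cycle 23: I5 WR R4

I4 = (12, 13, 16, 17)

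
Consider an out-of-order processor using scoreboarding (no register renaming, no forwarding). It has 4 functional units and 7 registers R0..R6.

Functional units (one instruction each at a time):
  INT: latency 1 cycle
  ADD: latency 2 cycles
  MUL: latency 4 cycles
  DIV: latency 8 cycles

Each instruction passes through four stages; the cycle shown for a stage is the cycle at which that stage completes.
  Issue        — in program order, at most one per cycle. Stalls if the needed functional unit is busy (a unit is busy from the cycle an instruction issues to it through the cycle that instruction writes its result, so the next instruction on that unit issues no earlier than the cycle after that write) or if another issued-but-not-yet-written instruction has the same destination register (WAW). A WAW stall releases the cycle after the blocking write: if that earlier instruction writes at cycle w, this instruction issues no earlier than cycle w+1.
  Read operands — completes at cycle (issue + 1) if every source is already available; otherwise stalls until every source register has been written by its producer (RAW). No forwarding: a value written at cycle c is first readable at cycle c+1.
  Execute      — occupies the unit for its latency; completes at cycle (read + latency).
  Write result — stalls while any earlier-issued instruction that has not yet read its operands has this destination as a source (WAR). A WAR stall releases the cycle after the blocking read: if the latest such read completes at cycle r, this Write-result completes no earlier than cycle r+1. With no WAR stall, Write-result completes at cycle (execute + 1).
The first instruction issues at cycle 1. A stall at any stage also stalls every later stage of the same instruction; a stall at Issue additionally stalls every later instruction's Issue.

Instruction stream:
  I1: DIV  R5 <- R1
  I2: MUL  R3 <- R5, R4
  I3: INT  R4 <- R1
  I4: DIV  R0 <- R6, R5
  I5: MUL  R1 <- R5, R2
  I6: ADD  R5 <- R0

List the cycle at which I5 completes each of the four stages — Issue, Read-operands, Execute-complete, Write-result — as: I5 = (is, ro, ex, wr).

I5 = (18, 19, 23, 24)

  I1 | 1 | 2 | 10 | 11
  I2 | 2 | 12 | 16 | 17   RAW R5: wait I1 write@11
  I3 | 3 | 4 | 5 | 13   WAR R4: wait I2 read@12
  I4 | 12 | 13 | 21 | 22   struct: DIV busy until I1 writes@11
  I5 | 18 | 19 | 23 | 24   struct: MUL busy until I2 writes@17
  I6 | 19 | 23 | 25 | 26   RAW R0: wait I4 write@22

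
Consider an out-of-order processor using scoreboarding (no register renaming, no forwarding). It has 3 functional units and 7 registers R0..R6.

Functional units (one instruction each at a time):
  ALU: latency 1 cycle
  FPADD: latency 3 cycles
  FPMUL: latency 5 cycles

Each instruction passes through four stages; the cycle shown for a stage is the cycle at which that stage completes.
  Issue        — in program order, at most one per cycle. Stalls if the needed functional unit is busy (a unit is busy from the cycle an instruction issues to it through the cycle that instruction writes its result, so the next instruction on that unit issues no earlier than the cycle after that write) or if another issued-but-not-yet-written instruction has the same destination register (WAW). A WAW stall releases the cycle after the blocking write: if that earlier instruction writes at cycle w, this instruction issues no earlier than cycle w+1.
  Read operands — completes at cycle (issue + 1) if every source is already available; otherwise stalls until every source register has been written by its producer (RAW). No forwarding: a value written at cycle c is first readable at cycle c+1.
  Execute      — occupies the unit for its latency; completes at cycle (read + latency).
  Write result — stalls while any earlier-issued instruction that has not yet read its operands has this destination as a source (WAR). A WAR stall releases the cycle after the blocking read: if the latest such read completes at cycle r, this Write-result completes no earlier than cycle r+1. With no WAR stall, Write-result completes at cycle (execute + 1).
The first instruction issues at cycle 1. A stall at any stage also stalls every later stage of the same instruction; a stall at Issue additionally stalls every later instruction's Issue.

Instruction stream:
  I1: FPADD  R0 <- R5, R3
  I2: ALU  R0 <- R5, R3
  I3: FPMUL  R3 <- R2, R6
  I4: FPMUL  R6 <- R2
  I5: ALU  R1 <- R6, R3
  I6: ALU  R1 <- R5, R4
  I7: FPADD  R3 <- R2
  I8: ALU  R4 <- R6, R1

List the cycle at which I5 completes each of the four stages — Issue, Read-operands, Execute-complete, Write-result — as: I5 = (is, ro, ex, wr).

I5 = (17, 24, 25, 26)

I1  is:1  ro:2  ex:5  wr:6
I2  is:7  ro:8  ex:9  wr:10  — WAW R0: wait I1 write@6
I3  is:8  ro:9  ex:14  wr:15
I4  is:16  ro:17  ex:22  wr:23  — struct: FPMUL busy until I3 writes@15
I5  is:17  ro:24  ex:25  wr:26  — RAW R6: wait I4 write@23
I6  is:27  ro:28  ex:29  wr:30  — struct: ALU busy until I5 writes@26
I7  is:28  ro:29  ex:32  wr:33
I8  is:31  ro:32  ex:33  wr:34  — struct: ALU busy until I6 writes@30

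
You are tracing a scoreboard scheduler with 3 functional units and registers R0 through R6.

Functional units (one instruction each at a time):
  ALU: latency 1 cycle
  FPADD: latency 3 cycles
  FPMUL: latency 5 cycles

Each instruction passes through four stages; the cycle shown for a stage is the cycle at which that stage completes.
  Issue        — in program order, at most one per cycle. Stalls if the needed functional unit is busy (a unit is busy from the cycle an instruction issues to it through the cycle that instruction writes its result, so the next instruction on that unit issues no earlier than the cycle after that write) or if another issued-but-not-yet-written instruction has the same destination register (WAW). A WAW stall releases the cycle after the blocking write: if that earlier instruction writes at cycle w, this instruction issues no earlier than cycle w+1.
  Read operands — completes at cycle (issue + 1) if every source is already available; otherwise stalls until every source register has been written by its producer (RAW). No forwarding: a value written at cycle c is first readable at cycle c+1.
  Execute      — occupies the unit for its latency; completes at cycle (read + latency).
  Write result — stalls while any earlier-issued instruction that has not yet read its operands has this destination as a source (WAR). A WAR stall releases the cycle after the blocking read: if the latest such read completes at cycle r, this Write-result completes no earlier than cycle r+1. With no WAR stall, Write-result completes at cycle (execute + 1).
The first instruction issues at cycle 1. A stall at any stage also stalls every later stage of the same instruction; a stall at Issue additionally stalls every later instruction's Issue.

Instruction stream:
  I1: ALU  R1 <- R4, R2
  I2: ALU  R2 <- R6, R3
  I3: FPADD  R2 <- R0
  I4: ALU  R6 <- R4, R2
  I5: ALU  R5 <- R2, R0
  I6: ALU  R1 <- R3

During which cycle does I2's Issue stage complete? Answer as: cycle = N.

cycle = 5

cycle 1: I1→ALU
cycle 2: I1 RO
cycle 3: I1 EX
cycle 4: I1 WR R1
cycle 5: I2→ALU
cycle 6: I2 RO
cycle 7: I2 EX
cycle 8: I2 WR R2
cycle 9: I3→FPADD
cycle 10: I3 RO, I4→ALU
cycle 13: I3 EX
cycle 14: I3 WR R2
cycle 15: I4 RO
cycle 16: I4 EX
cycle 17: I4 WR R6
cycle 18: I5→ALU
cycle 19: I5 RO
cycle 20: I5 EX
cycle 21: I5 WR R5
cycle 22: I6→ALU
cycle 23: I6 RO
cycle 24: I6 EX
cycle 25: I6 WR R1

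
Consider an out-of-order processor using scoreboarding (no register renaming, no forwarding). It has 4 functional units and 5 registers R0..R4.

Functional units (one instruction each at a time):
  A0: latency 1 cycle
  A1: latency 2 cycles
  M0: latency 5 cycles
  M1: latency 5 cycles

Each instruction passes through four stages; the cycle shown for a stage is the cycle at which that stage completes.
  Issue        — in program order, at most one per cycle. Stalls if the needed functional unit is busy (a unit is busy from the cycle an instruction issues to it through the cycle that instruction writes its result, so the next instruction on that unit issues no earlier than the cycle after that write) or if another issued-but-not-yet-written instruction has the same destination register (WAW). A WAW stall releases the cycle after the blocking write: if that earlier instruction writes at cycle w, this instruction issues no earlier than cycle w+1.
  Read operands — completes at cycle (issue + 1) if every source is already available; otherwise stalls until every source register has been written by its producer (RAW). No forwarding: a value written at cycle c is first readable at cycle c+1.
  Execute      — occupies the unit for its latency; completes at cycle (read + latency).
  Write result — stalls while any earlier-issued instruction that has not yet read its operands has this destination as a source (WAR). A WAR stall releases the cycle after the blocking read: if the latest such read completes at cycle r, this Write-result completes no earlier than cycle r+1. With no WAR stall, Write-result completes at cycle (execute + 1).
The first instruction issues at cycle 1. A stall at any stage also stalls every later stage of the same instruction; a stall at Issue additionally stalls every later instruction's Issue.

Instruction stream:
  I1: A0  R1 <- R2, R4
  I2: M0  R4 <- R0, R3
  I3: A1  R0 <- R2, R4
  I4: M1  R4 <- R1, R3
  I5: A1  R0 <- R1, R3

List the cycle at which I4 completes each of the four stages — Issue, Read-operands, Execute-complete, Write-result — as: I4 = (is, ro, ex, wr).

I4 = (10, 11, 16, 17)

t=1  I1 issues→A0
t=2  I1 reads | I2 issues→M0
t=3  I1 exec-done | I2 reads | I3 issues→A1
t=4  I1 writes R1
t=8  I2 exec-done
t=9  I2 writes R4
t=10  I3 reads | I4 issues→M1
t=11  I4 reads
t=12  I3 exec-done
t=13  I3 writes R0
t=14  I5 issues→A1
t=15  I5 reads
t=16  I4 exec-done
t=17  I4 writes R4 | I5 exec-done
t=18  I5 writes R0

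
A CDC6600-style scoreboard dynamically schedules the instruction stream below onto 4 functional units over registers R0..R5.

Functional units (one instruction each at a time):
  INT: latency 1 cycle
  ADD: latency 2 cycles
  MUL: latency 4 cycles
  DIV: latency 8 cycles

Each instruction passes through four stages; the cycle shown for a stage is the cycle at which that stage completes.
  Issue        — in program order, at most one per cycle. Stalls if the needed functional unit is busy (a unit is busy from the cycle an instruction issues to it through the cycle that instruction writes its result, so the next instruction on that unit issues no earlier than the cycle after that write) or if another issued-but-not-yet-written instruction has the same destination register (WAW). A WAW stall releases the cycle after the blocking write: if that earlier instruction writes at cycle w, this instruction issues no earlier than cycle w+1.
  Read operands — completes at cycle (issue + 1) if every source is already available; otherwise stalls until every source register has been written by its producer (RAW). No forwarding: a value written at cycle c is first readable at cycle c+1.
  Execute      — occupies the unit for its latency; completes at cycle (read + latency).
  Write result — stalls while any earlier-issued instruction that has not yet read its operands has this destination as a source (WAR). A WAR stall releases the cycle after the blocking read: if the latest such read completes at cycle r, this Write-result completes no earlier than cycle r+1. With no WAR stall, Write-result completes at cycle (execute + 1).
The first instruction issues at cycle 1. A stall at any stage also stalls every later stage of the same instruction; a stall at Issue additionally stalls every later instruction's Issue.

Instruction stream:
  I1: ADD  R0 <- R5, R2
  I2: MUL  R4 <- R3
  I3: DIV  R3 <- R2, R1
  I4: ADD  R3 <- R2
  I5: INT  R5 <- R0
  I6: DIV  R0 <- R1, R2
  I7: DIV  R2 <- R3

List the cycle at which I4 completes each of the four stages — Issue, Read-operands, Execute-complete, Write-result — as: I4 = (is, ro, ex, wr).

I1  is:1  ro:2  ex:4  wr:5
I2  is:2  ro:3  ex:7  wr:8
I3  is:3  ro:4  ex:12  wr:13
I4  is:14  ro:15  ex:17  wr:18  — WAW R3: wait I3 write@13
I5  is:15  ro:16  ex:17  wr:18
I6  is:16  ro:17  ex:25  wr:26
I7  is:27  ro:28  ex:36  wr:37  — struct: DIV busy until I6 writes@26

I4 = (14, 15, 17, 18)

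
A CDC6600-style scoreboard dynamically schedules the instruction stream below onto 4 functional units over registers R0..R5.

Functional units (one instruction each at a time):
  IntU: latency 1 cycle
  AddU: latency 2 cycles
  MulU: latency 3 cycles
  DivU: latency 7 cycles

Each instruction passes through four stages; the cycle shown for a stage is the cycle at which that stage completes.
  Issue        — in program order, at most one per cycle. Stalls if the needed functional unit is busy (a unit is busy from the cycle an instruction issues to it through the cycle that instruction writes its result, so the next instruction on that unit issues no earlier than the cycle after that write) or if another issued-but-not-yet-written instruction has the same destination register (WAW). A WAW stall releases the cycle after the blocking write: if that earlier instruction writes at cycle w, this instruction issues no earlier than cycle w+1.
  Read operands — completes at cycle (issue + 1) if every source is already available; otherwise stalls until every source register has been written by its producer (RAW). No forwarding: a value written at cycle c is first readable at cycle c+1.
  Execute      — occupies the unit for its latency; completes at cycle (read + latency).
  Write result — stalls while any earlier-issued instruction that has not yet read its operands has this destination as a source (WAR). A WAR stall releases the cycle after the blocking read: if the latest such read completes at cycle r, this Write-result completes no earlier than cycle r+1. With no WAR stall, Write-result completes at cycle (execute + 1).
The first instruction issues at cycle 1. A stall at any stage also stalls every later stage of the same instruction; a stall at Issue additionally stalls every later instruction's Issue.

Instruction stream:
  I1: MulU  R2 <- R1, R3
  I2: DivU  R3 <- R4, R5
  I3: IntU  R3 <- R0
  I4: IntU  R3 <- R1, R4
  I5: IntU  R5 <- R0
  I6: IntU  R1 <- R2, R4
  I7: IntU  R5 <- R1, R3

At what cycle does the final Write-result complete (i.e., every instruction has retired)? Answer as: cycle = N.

[1] I1 dispatched to MulU
[2] I1 operands ready, I2 dispatched to DivU
[3] I2 operands ready
[5] I1 complete
[6] R2←I1
[10] I2 complete
[11] R3←I2
[12] I3 dispatched to IntU
[13] I3 operands ready
[14] I3 complete
[15] R3←I3
[16] I4 dispatched to IntU
[17] I4 operands ready
[18] I4 complete
[19] R3←I4
[20] I5 dispatched to IntU
[21] I5 operands ready
[22] I5 complete
[23] R5←I5
[24] I6 dispatched to IntU
[25] I6 operands ready
[26] I6 complete
[27] R1←I6
[28] I7 dispatched to IntU
[29] I7 operands ready
[30] I7 complete
[31] R5←I7

cycle = 31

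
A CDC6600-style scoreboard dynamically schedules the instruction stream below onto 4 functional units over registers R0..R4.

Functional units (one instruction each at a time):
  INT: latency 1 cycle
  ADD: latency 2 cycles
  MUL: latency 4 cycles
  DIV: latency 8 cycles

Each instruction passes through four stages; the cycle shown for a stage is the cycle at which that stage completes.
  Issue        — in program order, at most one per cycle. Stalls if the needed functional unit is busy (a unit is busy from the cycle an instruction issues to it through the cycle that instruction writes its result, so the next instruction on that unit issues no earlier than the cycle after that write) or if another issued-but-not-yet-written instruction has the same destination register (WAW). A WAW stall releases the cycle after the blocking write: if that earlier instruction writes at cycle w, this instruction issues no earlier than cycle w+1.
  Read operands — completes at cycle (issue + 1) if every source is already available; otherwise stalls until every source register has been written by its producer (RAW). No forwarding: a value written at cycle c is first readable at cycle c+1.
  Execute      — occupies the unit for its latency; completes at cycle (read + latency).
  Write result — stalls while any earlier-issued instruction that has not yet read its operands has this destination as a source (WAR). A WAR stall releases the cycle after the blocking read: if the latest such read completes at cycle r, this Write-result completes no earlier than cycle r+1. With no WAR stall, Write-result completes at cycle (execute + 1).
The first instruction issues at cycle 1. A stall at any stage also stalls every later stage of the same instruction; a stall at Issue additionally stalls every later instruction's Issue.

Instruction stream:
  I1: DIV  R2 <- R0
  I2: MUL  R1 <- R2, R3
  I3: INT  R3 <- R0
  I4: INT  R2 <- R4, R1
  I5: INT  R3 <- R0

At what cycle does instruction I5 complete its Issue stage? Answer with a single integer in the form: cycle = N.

cycle = 21

c1: issue I1 (DIV)
c2: I1 read-ops, issue I2 (MUL)
c3: issue I3 (INT)
c4: I3 read-ops
c5: I3 finished on INT
c10: I1 finished on DIV
c11: I1→R2
c12: I2 read-ops
c13: I3→R3
c14: issue I4 (INT)
c16: I2 finished on MUL
c17: I2→R1
c18: I4 read-ops
c19: I4 finished on INT
c20: I4→R2
c21: issue I5 (INT)
c22: I5 read-ops
c23: I5 finished on INT
c24: I5→R3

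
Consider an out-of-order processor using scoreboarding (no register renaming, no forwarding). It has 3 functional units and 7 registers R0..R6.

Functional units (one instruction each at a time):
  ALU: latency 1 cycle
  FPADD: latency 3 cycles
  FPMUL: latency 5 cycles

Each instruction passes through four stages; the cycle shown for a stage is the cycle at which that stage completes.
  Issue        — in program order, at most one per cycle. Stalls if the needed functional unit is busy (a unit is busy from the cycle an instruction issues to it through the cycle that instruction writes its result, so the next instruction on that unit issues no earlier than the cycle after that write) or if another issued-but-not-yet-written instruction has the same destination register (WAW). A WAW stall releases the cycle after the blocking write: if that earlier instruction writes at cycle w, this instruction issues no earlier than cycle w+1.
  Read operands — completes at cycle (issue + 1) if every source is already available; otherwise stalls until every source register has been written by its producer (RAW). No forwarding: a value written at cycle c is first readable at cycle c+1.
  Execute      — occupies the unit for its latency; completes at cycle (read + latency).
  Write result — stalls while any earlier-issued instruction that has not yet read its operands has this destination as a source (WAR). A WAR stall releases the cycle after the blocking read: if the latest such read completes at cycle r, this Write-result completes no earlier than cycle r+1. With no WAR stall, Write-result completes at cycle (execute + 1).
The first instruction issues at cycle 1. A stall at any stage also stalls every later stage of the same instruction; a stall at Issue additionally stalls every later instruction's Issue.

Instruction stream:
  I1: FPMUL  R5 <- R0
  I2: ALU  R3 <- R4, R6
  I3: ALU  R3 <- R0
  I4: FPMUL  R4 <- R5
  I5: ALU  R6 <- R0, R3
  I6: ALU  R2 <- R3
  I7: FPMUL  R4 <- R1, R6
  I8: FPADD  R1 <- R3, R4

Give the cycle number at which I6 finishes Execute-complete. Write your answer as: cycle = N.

c1: issue I1 (FPMUL)
c2: I1 read-ops · issue I2 (ALU)
c3: I2 read-ops
c4: I2 finished on ALU
c5: I2→R3
c6: issue I3 (ALU)
c7: I1 finished on FPMUL · I3 read-ops
c8: I1→R5 · I3 finished on ALU
c9: I3→R3 · issue I4 (FPMUL)
c10: I4 read-ops · issue I5 (ALU)
c11: I5 read-ops
c12: I5 finished on ALU
c13: I5→R6
c14: issue I6 (ALU)
c15: I4 finished on FPMUL · I6 read-ops
c16: I4→R4 · I6 finished on ALU
c17: I6→R2 · issue I7 (FPMUL)
c18: I7 read-ops · issue I8 (FPADD)
c23: I7 finished on FPMUL
c24: I7→R4
c25: I8 read-ops
c28: I8 finished on FPADD
c29: I8→R1

cycle = 16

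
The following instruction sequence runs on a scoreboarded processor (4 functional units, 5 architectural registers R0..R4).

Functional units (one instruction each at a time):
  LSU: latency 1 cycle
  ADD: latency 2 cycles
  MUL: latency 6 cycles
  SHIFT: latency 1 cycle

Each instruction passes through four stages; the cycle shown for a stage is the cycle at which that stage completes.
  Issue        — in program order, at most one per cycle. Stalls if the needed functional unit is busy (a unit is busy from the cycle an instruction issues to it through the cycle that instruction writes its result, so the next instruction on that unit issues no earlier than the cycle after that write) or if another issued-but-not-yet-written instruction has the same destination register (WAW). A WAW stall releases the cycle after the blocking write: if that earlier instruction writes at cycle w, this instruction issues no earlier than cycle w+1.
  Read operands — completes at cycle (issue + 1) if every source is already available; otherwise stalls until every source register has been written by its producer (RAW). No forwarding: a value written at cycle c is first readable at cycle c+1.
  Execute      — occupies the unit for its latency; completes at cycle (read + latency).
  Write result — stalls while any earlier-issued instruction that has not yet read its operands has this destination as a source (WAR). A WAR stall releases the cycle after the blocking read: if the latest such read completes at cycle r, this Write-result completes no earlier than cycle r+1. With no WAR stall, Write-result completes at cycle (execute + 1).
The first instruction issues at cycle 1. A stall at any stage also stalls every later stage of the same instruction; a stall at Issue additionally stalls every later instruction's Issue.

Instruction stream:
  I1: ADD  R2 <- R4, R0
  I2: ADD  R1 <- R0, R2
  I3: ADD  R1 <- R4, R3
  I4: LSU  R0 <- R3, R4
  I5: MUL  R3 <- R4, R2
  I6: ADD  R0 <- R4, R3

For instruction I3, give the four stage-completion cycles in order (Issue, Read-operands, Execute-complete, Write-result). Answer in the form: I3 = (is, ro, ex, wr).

I3 = (11, 12, 14, 15)

cycle 1: I1→ADD
cycle 2: I1 RO
cycle 4: I1 EX
cycle 5: I1 WR R2
cycle 6: I2→ADD
cycle 7: I2 RO
cycle 9: I2 EX
cycle 10: I2 WR R1
cycle 11: I3→ADD
cycle 12: I3 RO, I4→LSU
cycle 13: I4 RO, I5→MUL
cycle 14: I3 EX, I4 EX, I5 RO
cycle 15: I3 WR R1, I4 WR R0
cycle 16: I6→ADD
cycle 20: I5 EX
cycle 21: I5 WR R3
cycle 22: I6 RO
cycle 24: I6 EX
cycle 25: I6 WR R0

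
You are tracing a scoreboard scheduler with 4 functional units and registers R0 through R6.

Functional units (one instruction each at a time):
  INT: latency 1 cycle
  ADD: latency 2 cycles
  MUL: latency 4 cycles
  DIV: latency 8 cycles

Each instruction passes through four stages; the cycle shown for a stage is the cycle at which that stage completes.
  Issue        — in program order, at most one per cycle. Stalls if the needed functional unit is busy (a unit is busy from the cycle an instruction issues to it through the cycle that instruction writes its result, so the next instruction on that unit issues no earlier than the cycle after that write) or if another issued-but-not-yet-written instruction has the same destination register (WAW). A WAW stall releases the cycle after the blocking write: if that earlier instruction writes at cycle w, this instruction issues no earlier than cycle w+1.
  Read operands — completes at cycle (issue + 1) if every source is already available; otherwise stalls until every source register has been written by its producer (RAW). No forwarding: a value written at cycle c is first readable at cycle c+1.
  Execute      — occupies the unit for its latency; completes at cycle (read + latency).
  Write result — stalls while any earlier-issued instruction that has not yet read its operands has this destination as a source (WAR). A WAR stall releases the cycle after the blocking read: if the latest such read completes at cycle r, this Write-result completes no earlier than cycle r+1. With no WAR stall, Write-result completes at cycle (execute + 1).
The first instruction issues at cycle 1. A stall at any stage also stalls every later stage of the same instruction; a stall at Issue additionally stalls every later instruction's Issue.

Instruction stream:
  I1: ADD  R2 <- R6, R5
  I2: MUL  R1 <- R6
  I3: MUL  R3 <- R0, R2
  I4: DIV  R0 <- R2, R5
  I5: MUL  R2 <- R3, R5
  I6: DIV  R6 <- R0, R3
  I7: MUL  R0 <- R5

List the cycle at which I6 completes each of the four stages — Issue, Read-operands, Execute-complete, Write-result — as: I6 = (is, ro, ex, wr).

cycle 1: issue I1 (ADD)
cycle 2: I1 read-ops; issue I2 (MUL)
cycle 3: I2 read-ops
cycle 4: I1 finished on ADD
cycle 5: I1→R2
cycle 7: I2 finished on MUL
cycle 8: I2→R1
cycle 9: issue I3 (MUL)
cycle 10: I3 read-ops; issue I4 (DIV)
cycle 11: I4 read-ops
cycle 14: I3 finished on MUL
cycle 15: I3→R3
cycle 16: issue I5 (MUL)
cycle 17: I5 read-ops
cycle 19: I4 finished on DIV
cycle 20: I4→R0
cycle 21: I5 finished on MUL; issue I6 (DIV)
cycle 22: I5→R2; I6 read-ops
cycle 23: issue I7 (MUL)
cycle 24: I7 read-ops
cycle 28: I7 finished on MUL
cycle 29: I7→R0
cycle 30: I6 finished on DIV
cycle 31: I6→R6

I6 = (21, 22, 30, 31)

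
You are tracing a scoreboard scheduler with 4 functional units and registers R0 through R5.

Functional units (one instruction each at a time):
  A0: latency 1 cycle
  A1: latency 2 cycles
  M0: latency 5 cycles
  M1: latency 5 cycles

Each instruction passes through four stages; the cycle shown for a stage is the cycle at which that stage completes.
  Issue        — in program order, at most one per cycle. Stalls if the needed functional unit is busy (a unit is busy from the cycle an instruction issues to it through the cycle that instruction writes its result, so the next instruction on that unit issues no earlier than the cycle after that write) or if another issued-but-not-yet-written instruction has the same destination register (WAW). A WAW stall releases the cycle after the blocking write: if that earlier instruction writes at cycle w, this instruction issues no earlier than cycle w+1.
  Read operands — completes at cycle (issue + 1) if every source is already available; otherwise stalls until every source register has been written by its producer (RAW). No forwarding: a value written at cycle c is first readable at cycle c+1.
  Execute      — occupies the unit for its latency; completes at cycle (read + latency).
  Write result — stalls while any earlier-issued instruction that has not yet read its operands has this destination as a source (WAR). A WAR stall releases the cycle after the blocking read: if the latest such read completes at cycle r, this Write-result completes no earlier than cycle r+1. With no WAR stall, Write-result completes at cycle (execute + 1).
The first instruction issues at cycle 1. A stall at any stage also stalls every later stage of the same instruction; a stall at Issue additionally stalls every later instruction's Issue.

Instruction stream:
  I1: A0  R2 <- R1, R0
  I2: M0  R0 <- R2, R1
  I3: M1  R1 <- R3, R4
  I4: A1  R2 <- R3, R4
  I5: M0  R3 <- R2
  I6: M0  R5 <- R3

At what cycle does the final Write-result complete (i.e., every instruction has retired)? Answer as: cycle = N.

cycle = 27

t=1  I1 dispatched to A0
t=2  I1 operands ready | I2 dispatched to M0
t=3  I1 complete | I3 dispatched to M1
t=4  R2←I1 | I3 operands ready
t=5  I2 operands ready | I4 dispatched to A1
t=6  I4 operands ready
t=8  I4 complete
t=9  I3 complete | R2←I4
t=10  I2 complete | R1←I3
t=11  R0←I2
t=12  I5 dispatched to M0
t=13  I5 operands ready
t=18  I5 complete
t=19  R3←I5
t=20  I6 dispatched to M0
t=21  I6 operands ready
t=26  I6 complete
t=27  R5←I6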